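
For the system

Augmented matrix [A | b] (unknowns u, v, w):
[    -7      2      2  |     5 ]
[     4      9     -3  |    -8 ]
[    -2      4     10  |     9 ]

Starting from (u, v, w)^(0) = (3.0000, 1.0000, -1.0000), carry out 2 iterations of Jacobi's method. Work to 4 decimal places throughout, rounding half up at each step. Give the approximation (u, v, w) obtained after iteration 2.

Iteration 1:
  u = (5 - (2)·1.0000 - (2)·-1.0000) / (-7) = -0.7143
  v = (-8 - (4)·3.0000 - (-3)·-1.0000) / (9) = -2.5556
  w = (9 - (-2)·3.0000 - (4)·1.0000) / (10) = 1.1000
Iteration 2:
  u = (5 - (2)·-2.5556 - (2)·1.1000) / (-7) = -1.1302
  v = (-8 - (4)·-0.7143 - (-3)·1.1000) / (9) = -0.2048
  w = (9 - (-2)·-0.7143 - (4)·-2.5556) / (10) = 1.7794

(-1.1302, -0.2048, 1.7794)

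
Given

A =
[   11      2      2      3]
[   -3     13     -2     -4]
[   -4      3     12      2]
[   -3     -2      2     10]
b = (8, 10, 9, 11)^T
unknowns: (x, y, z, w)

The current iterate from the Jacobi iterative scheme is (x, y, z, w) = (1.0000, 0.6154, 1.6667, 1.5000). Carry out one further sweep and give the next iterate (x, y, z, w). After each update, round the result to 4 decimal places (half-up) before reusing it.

(-0.0967, 1.7180, 0.6795, 1.1897)

One sweep:
  x = (8 - (2)·0.6154 - (2)·1.6667 - (3)·1.5000) / (11) = -0.0967
  y = (10 - (-3)·1.0000 - (-2)·1.6667 - (-4)·1.5000) / (13) = 1.7180
  z = (9 - (-4)·1.0000 - (3)·0.6154 - (2)·1.5000) / (12) = 0.6795
  w = (11 - (-3)·1.0000 - (-2)·0.6154 - (2)·1.6667) / (10) = 1.1897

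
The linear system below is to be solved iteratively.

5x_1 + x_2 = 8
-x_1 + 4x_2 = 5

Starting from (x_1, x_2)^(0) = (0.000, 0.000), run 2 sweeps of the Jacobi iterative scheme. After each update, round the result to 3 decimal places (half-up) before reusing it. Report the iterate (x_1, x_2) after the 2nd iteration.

(1.350, 1.650)

Iteration 1:
  x_1 = (8 - (1)·0.000) / (5) = 1.600
  x_2 = (5 - (-1)·0.000) / (4) = 1.250
Iteration 2:
  x_1 = (8 - (1)·1.250) / (5) = 1.350
  x_2 = (5 - (-1)·1.600) / (4) = 1.650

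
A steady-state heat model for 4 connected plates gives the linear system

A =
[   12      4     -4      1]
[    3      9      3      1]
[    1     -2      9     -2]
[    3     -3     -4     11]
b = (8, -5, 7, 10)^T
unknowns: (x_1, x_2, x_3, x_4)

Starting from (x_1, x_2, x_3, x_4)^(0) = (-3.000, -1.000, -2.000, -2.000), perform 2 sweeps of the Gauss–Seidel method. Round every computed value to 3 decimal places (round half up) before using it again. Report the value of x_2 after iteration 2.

-0.977

Iteration 1:
  x_1 = (8 - (4)·-1.000 - (-4)·-2.000 - (1)·-2.000) / (12) = 0.500
  x_2 = (-5 - (3)·0.500 - (3)·-2.000 - (1)·-2.000) / (9) = 0.167
  x_3 = (7 - (1)·0.500 - (-2)·0.167 - (-2)·-2.000) / (9) = 0.315
  x_4 = (10 - (3)·0.500 - (-3)·0.167 - (-4)·0.315) / (11) = 0.933
Iteration 2:
  x_1 = (8 - (4)·0.167 - (-4)·0.315 - (1)·0.933) / (12) = 0.638
  x_2 = (-5 - (3)·0.638 - (3)·0.315 - (1)·0.933) / (9) = -0.977
  x_3 = (7 - (1)·0.638 - (-2)·-0.977 - (-2)·0.933) / (9) = 0.697
  x_4 = (10 - (3)·0.638 - (-3)·-0.977 - (-4)·0.697) / (11) = 0.722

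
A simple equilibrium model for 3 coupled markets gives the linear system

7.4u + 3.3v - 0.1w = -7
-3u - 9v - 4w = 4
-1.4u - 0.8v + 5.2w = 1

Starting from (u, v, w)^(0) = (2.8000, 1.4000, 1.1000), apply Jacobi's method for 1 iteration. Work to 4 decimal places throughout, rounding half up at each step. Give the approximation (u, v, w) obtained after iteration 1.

Iteration 1:
  u = (-7 - (3.3)·1.4000 - (-0.1)·1.1000) / (7.4) = -1.5554
  v = (4 - (-3)·2.8000 - (-4)·1.1000) / (-9) = -1.8667
  w = (1 - (-1.4)·2.8000 - (-0.8)·1.4000) / (5.2) = 1.1615

(-1.5554, -1.8667, 1.1615)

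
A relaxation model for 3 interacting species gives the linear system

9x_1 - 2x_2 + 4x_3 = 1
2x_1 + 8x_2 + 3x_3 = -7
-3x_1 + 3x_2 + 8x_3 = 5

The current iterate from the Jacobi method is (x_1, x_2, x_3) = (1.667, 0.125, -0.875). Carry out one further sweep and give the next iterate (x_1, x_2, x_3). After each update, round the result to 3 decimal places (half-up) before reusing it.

One sweep:
  x_1 = (1 - (-2)·0.125 - (4)·-0.875) / (9) = 0.528
  x_2 = (-7 - (2)·1.667 - (3)·-0.875) / (8) = -0.964
  x_3 = (5 - (-3)·1.667 - (3)·0.125) / (8) = 1.203

(0.528, -0.964, 1.203)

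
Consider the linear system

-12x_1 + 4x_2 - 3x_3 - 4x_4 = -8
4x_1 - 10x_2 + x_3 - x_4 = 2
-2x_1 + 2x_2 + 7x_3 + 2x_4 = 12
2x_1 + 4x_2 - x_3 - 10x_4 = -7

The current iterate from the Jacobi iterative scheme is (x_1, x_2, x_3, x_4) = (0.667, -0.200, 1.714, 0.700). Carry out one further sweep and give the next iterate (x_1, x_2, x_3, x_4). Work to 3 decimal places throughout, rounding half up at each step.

(-0.062, 0.168, 1.762, 0.582)

One sweep:
  x_1 = (-8 - (4)·-0.200 - (-3)·1.714 - (-4)·0.700) / (-12) = -0.062
  x_2 = (2 - (4)·0.667 - (1)·1.714 - (-1)·0.700) / (-10) = 0.168
  x_3 = (12 - (-2)·0.667 - (2)·-0.200 - (2)·0.700) / (7) = 1.762
  x_4 = (-7 - (2)·0.667 - (4)·-0.200 - (-1)·1.714) / (-10) = 0.582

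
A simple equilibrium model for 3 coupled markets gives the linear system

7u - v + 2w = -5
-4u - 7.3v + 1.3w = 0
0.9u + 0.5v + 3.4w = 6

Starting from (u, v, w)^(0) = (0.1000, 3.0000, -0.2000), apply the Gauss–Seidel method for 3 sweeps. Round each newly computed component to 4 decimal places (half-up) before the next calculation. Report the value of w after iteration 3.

Iteration 1:
  u = (-5 - (-1)·3.0000 - (2)·-0.2000) / (7) = -0.2286
  v = (0 - (-4)·-0.2286 - (1.3)·-0.2000) / (-7.3) = 0.0896
  w = (6 - (0.9)·-0.2286 - (0.5)·0.0896) / (3.4) = 1.8120
Iteration 2:
  u = (-5 - (-1)·0.0896 - (2)·1.8120) / (7) = -1.2192
  v = (0 - (-4)·-1.2192 - (1.3)·1.8120) / (-7.3) = 0.9907
  w = (6 - (0.9)·-1.2192 - (0.5)·0.9907) / (3.4) = 1.9417
Iteration 3:
  u = (-5 - (-1)·0.9907 - (2)·1.9417) / (7) = -1.1275
  v = (0 - (-4)·-1.1275 - (1.3)·1.9417) / (-7.3) = 0.9636
  w = (6 - (0.9)·-1.1275 - (0.5)·0.9636) / (3.4) = 1.9215

1.9215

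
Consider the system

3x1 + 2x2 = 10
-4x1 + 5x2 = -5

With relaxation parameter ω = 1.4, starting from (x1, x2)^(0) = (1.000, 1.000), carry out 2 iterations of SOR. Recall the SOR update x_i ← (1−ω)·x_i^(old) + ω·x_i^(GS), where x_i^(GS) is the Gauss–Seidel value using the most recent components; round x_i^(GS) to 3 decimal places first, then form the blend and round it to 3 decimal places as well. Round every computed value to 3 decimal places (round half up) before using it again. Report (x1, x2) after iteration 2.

(1.528, -0.463)

Iteration 1:
  x1: GS value = (10 - (2)·1.000) / (3) = 2.667;  x1 ← (1−ω)·1.000 + ω·2.667 = 3.334
  x2: GS value = (-5 - (-4)·3.334) / (5) = 1.667;  x2 ← (1−ω)·1.000 + ω·1.667 = 1.934
Iteration 2:
  x1: GS value = (10 - (2)·1.934) / (3) = 2.044;  x1 ← (1−ω)·3.334 + ω·2.044 = 1.528
  x2: GS value = (-5 - (-4)·1.528) / (5) = 0.222;  x2 ← (1−ω)·1.934 + ω·0.222 = -0.463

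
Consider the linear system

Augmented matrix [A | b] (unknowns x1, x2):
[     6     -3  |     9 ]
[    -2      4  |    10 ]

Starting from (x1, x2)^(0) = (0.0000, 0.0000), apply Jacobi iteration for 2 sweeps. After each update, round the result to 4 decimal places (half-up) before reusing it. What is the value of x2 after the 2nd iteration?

3.2500

Iteration 1:
  x1 = (9 - (-3)·0.0000) / (6) = 1.5000
  x2 = (10 - (-2)·0.0000) / (4) = 2.5000
Iteration 2:
  x1 = (9 - (-3)·2.5000) / (6) = 2.7500
  x2 = (10 - (-2)·1.5000) / (4) = 3.2500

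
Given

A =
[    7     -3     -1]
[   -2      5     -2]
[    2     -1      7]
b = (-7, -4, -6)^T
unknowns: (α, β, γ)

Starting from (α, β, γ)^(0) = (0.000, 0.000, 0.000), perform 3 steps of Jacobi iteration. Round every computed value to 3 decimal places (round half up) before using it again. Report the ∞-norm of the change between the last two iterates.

0.294

Iteration 1:
  α = (-7 - (-3)·0.000 - (-1)·0.000) / (7) = -1.000
  β = (-4 - (-2)·0.000 - (-2)·0.000) / (5) = -0.800
  γ = (-6 - (2)·0.000 - (-1)·0.000) / (7) = -0.857
Iteration 2:
  α = (-7 - (-3)·-0.800 - (-1)·-0.857) / (7) = -1.465
  β = (-4 - (-2)·-1.000 - (-2)·-0.857) / (5) = -1.543
  γ = (-6 - (2)·-1.000 - (-1)·-0.800) / (7) = -0.686
Iteration 3:
  α = (-7 - (-3)·-1.543 - (-1)·-0.686) / (7) = -1.759
  β = (-4 - (-2)·-1.465 - (-2)·-0.686) / (5) = -1.660
  γ = (-6 - (2)·-1.465 - (-1)·-1.543) / (7) = -0.659
Change: (-0.294, -0.117, 0.027) → max |·| = 0.294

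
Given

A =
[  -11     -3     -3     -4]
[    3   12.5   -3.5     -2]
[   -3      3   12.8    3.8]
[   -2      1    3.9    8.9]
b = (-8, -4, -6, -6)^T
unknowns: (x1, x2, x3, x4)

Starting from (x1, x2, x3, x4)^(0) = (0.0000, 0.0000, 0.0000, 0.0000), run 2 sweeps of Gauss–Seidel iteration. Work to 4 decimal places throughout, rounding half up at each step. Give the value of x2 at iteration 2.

Iteration 1:
  x1 = (-8 - (-3)·0.0000 - (-3)·0.0000 - (-4)·0.0000) / (-11) = 0.7273
  x2 = (-4 - (3)·0.7273 - (-3.5)·0.0000 - (-2)·0.0000) / (12.5) = -0.4946
  x3 = (-6 - (-3)·0.7273 - (3)·-0.4946 - (3.8)·0.0000) / (12.8) = -0.1824
  x4 = (-6 - (-2)·0.7273 - (1)·-0.4946 - (3.9)·-0.1824) / (8.9) = -0.3752
Iteration 2:
  x1 = (-8 - (-3)·-0.4946 - (-3)·-0.1824 - (-4)·-0.3752) / (-11) = 1.0483
  x2 = (-4 - (3)·1.0483 - (-3.5)·-0.1824 - (-2)·-0.3752) / (12.5) = -0.6827
  x3 = (-6 - (-3)·1.0483 - (3)·-0.6827 - (3.8)·-0.3752) / (12.8) = 0.0483
  x4 = (-6 - (-2)·1.0483 - (1)·-0.6827 - (3.9)·0.0483) / (8.9) = -0.3830

-0.6827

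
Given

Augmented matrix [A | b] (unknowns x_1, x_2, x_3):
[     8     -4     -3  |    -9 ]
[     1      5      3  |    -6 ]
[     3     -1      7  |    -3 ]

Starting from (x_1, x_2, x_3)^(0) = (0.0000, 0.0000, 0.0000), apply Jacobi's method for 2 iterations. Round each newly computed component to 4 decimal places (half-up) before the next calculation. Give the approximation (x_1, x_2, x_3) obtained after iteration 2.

(-1.8857, -0.7178, -0.1179)

Iteration 1:
  x_1 = (-9 - (-4)·0.0000 - (-3)·0.0000) / (8) = -1.1250
  x_2 = (-6 - (1)·0.0000 - (3)·0.0000) / (5) = -1.2000
  x_3 = (-3 - (3)·0.0000 - (-1)·0.0000) / (7) = -0.4286
Iteration 2:
  x_1 = (-9 - (-4)·-1.2000 - (-3)·-0.4286) / (8) = -1.8857
  x_2 = (-6 - (1)·-1.1250 - (3)·-0.4286) / (5) = -0.7178
  x_3 = (-3 - (3)·-1.1250 - (-1)·-1.2000) / (7) = -0.1179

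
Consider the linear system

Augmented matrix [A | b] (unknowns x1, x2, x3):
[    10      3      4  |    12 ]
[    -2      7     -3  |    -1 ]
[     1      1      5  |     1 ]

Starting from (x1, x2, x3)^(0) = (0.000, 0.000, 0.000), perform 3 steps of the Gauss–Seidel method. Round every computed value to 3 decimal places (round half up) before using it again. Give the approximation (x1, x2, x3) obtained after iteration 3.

Iteration 1:
  x1 = (12 - (3)·0.000 - (4)·0.000) / (10) = 1.200
  x2 = (-1 - (-2)·1.200 - (-3)·0.000) / (7) = 0.200
  x3 = (1 - (1)·1.200 - (1)·0.200) / (5) = -0.080
Iteration 2:
  x1 = (12 - (3)·0.200 - (4)·-0.080) / (10) = 1.172
  x2 = (-1 - (-2)·1.172 - (-3)·-0.080) / (7) = 0.158
  x3 = (1 - (1)·1.172 - (1)·0.158) / (5) = -0.066
Iteration 3:
  x1 = (12 - (3)·0.158 - (4)·-0.066) / (10) = 1.179
  x2 = (-1 - (-2)·1.179 - (-3)·-0.066) / (7) = 0.166
  x3 = (1 - (1)·1.179 - (1)·0.166) / (5) = -0.069

(1.179, 0.166, -0.069)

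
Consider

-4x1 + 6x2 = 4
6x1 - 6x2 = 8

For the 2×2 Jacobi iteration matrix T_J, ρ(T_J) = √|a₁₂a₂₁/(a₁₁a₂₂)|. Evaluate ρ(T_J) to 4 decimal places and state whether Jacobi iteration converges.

a₁₂a₂₁/(a₁₁a₂₂) = (6)·(6) / ((-4)·(-6)) = 1.500000
ρ = √|1.500000| = √1.500000 = 1.2247
ρ > 1, so Jacobi diverges

1.2247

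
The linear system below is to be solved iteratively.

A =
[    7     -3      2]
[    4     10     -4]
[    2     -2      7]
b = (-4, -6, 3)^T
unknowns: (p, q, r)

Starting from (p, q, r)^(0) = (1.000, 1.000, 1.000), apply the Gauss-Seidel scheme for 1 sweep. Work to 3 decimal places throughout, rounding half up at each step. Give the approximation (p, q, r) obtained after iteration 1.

Iteration 1:
  p = (-4 - (-3)·1.000 - (2)·1.000) / (7) = -0.429
  q = (-6 - (4)·-0.429 - (-4)·1.000) / (10) = -0.028
  r = (3 - (2)·-0.429 - (-2)·-0.028) / (7) = 0.543

(-0.429, -0.028, 0.543)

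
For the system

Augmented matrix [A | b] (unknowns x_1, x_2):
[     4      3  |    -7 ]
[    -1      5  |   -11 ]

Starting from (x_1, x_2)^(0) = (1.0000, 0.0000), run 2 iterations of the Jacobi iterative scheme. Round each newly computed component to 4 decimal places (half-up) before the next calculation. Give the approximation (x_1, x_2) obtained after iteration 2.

(-0.2500, -2.5500)

Iteration 1:
  x_1 = (-7 - (3)·0.0000) / (4) = -1.7500
  x_2 = (-11 - (-1)·1.0000) / (5) = -2.0000
Iteration 2:
  x_1 = (-7 - (3)·-2.0000) / (4) = -0.2500
  x_2 = (-11 - (-1)·-1.7500) / (5) = -2.5500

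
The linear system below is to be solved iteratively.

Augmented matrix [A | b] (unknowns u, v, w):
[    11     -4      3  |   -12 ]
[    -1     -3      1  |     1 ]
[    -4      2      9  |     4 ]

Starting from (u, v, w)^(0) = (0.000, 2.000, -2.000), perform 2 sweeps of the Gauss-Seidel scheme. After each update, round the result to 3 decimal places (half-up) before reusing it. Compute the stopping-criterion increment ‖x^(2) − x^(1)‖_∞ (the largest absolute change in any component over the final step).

Iteration 1:
  u = (-12 - (-4)·2.000 - (3)·-2.000) / (11) = 0.182
  v = (1 - (-1)·0.182 - (1)·-2.000) / (-3) = -1.061
  w = (4 - (-4)·0.182 - (2)·-1.061) / (9) = 0.761
Iteration 2:
  u = (-12 - (-4)·-1.061 - (3)·0.761) / (11) = -1.684
  v = (1 - (-1)·-1.684 - (1)·0.761) / (-3) = 0.482
  w = (4 - (-4)·-1.684 - (2)·0.482) / (9) = -0.411
Change: (-1.866, 1.543, -1.172) → max |·| = 1.866

1.866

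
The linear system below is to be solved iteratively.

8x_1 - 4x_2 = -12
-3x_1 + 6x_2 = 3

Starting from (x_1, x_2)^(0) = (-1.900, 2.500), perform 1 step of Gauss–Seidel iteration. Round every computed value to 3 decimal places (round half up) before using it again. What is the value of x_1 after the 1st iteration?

Iteration 1:
  x_1 = (-12 - (-4)·2.500) / (8) = -0.250
  x_2 = (3 - (-3)·-0.250) / (6) = 0.375

-0.250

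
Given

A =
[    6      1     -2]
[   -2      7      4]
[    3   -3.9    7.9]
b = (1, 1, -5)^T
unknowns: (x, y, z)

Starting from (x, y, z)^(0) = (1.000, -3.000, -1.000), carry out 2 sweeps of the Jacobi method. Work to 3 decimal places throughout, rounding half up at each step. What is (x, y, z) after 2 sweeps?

Iteration 1:
  x = (1 - (1)·-3.000 - (-2)·-1.000) / (6) = 0.333
  y = (1 - (-2)·1.000 - (4)·-1.000) / (7) = 1.000
  z = (-5 - (3)·1.000 - (-3.9)·-3.000) / (7.9) = -2.494
Iteration 2:
  x = (1 - (1)·1.000 - (-2)·-2.494) / (6) = -0.831
  y = (1 - (-2)·0.333 - (4)·-2.494) / (7) = 1.663
  z = (-5 - (3)·0.333 - (-3.9)·1.000) / (7.9) = -0.266

(-0.831, 1.663, -0.266)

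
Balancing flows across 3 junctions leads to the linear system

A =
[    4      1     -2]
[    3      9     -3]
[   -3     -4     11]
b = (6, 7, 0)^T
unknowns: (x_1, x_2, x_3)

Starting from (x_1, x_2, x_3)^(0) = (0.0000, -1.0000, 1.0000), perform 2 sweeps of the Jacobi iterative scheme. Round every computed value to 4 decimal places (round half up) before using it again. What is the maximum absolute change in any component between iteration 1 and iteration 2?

Iteration 1:
  x_1 = (6 - (1)·-1.0000 - (-2)·1.0000) / (4) = 2.2500
  x_2 = (7 - (3)·0.0000 - (-3)·1.0000) / (9) = 1.1111
  x_3 = (0 - (-3)·0.0000 - (-4)·-1.0000) / (11) = -0.3636
Iteration 2:
  x_1 = (6 - (1)·1.1111 - (-2)·-0.3636) / (4) = 1.0404
  x_2 = (7 - (3)·2.2500 - (-3)·-0.3636) / (9) = -0.0934
  x_3 = (0 - (-3)·2.2500 - (-4)·1.1111) / (11) = 1.0177
Change: (-1.2096, -1.2045, 1.3813) → max |·| = 1.3813

1.3813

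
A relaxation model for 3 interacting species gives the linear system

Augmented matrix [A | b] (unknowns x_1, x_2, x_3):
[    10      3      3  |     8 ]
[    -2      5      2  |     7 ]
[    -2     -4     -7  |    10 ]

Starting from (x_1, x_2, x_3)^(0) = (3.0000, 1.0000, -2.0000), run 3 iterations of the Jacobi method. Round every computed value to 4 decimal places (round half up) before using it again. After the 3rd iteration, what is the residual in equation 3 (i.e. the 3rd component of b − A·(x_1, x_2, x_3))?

1.3325

Iteration 1:
  x_1 = (8 - (3)·1.0000 - (3)·-2.0000) / (10) = 1.1000
  x_2 = (7 - (-2)·3.0000 - (2)·-2.0000) / (5) = 3.4000
  x_3 = (10 - (-2)·3.0000 - (-4)·1.0000) / (-7) = -2.8571
Iteration 2:
  x_1 = (8 - (3)·3.4000 - (3)·-2.8571) / (10) = 0.6371
  x_2 = (7 - (-2)·1.1000 - (2)·-2.8571) / (5) = 2.9828
  x_3 = (10 - (-2)·1.1000 - (-4)·3.4000) / (-7) = -3.6857
Iteration 3:
  x_1 = (8 - (3)·2.9828 - (3)·-3.6857) / (10) = 1.0109
  x_2 = (7 - (-2)·0.6371 - (2)·-3.6857) / (5) = 3.1291
  x_3 = (10 - (-2)·0.6371 - (-4)·2.9828) / (-7) = -3.3151
Residual b − A·x = (-1.5510, 0.0065, 1.3325)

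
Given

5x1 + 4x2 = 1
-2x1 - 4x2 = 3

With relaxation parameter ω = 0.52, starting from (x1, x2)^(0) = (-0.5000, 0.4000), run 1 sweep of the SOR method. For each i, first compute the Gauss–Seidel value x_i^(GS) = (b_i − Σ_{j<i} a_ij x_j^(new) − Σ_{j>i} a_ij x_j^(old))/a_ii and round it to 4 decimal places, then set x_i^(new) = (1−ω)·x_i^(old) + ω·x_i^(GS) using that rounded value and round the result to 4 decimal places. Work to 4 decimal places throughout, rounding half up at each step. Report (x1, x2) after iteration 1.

(-0.3024, -0.1194)

Iteration 1:
  x1: GS value = (1 - (4)·0.4000) / (5) = -0.1200;  x1 ← (1−ω)·-0.5000 + ω·-0.1200 = -0.3024
  x2: GS value = (3 - (-2)·-0.3024) / (-4) = -0.5988;  x2 ← (1−ω)·0.4000 + ω·-0.5988 = -0.1194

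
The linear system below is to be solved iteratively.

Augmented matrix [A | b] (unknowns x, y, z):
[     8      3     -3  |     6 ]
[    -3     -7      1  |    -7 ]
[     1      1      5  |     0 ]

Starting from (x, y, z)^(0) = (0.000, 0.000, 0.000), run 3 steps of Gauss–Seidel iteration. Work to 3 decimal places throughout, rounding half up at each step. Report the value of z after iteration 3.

Iteration 1:
  x = (6 - (3)·0.000 - (-3)·0.000) / (8) = 0.750
  y = (-7 - (-3)·0.750 - (1)·0.000) / (-7) = 0.679
  z = (0 - (1)·0.750 - (1)·0.679) / (5) = -0.286
Iteration 2:
  x = (6 - (3)·0.679 - (-3)·-0.286) / (8) = 0.388
  y = (-7 - (-3)·0.388 - (1)·-0.286) / (-7) = 0.793
  z = (0 - (1)·0.388 - (1)·0.793) / (5) = -0.236
Iteration 3:
  x = (6 - (3)·0.793 - (-3)·-0.236) / (8) = 0.364
  y = (-7 - (-3)·0.364 - (1)·-0.236) / (-7) = 0.810
  z = (0 - (1)·0.364 - (1)·0.810) / (5) = -0.235

-0.235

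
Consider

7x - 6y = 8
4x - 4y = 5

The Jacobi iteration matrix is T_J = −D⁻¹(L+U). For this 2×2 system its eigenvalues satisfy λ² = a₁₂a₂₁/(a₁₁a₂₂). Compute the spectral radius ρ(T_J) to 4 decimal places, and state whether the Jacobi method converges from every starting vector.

0.9258

a₁₂a₂₁/(a₁₁a₂₂) = (-6)·(4) / ((7)·(-4)) = 0.857143
ρ = √|0.857143| = √0.857143 = 0.9258
ρ < 1, so Jacobi converges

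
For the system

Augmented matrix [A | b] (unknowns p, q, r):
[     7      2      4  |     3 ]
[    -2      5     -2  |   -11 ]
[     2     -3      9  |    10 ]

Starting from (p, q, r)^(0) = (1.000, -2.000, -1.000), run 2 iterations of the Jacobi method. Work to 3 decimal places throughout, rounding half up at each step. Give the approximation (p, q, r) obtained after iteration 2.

Iteration 1:
  p = (3 - (2)·-2.000 - (4)·-1.000) / (7) = 1.571
  q = (-11 - (-2)·1.000 - (-2)·-1.000) / (5) = -2.200
  r = (10 - (2)·1.000 - (-3)·-2.000) / (9) = 0.222
Iteration 2:
  p = (3 - (2)·-2.200 - (4)·0.222) / (7) = 0.930
  q = (-11 - (-2)·1.571 - (-2)·0.222) / (5) = -1.483
  r = (10 - (2)·1.571 - (-3)·-2.200) / (9) = 0.029

(0.930, -1.483, 0.029)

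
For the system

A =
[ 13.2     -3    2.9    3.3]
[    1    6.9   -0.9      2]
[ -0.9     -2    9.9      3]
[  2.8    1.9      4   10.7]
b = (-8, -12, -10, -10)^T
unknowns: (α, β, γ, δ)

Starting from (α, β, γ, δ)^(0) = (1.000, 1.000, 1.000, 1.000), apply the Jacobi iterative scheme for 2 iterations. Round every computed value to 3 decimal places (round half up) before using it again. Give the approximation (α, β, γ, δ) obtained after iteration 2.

Iteration 1:
  α = (-8 - (-3)·1.000 - (2.9)·1.000 - (3.3)·1.000) / (13.2) = -0.848
  β = (-12 - (1)·1.000 - (-0.9)·1.000 - (2)·1.000) / (6.9) = -2.043
  γ = (-10 - (-0.9)·1.000 - (-2)·1.000 - (3)·1.000) / (9.9) = -1.020
  δ = (-10 - (2.8)·1.000 - (1.9)·1.000 - (4)·1.000) / (10.7) = -1.748
Iteration 2:
  α = (-8 - (-3)·-2.043 - (2.9)·-1.020 - (3.3)·-1.748) / (13.2) = -0.409
  β = (-12 - (1)·-0.848 - (-0.9)·-1.020 - (2)·-1.748) / (6.9) = -1.243
  γ = (-10 - (-0.9)·-0.848 - (-2)·-2.043 - (3)·-1.748) / (9.9) = -0.970
  δ = (-10 - (2.8)·-0.848 - (1.9)·-2.043 - (4)·-1.020) / (10.7) = 0.031

(-0.409, -1.243, -0.970, 0.031)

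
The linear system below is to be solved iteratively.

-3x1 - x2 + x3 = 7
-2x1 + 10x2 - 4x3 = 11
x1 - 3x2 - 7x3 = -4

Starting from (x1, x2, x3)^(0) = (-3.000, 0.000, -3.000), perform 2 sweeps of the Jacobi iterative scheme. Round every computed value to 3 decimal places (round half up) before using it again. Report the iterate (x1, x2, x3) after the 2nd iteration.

(-2.052, 0.491, 0.395)

Iteration 1:
  x1 = (7 - (-1)·0.000 - (1)·-3.000) / (-3) = -3.333
  x2 = (11 - (-2)·-3.000 - (-4)·-3.000) / (10) = -0.700
  x3 = (-4 - (1)·-3.000 - (-3)·0.000) / (-7) = 0.143
Iteration 2:
  x1 = (7 - (-1)·-0.700 - (1)·0.143) / (-3) = -2.052
  x2 = (11 - (-2)·-3.333 - (-4)·0.143) / (10) = 0.491
  x3 = (-4 - (1)·-3.333 - (-3)·-0.700) / (-7) = 0.395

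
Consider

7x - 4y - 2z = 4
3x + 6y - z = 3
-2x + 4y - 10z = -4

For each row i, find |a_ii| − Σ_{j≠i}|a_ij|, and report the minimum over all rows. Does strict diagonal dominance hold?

row 1: |7| − (4+2) = 1
row 2: |6| − (3+1) = 2
row 3: |-10| − (2+4) = 4
minimum over rows = 1 → strictly diagonally dominant (convergence guaranteed)

1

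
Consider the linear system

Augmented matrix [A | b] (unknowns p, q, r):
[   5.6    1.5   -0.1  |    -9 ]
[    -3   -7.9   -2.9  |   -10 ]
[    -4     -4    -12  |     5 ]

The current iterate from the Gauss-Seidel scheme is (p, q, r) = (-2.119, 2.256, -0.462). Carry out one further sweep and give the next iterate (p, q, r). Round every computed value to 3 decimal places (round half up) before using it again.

(-2.220, 2.278, -0.436)

One sweep:
  p = (-9 - (1.5)·2.256 - (-0.1)·-0.462) / (5.6) = -2.220
  q = (-10 - (-3)·-2.220 - (-2.9)·-0.462) / (-7.9) = 2.278
  r = (5 - (-4)·-2.220 - (-4)·2.278) / (-12) = -0.436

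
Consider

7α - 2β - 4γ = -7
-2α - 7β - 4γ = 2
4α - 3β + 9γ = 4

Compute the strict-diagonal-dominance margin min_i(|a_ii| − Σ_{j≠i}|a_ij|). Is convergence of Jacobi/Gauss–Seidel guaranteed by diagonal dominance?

row 1: |7| − (2+4) = 1
row 2: |-7| − (2+4) = 1
row 3: |9| − (4+3) = 2
minimum over rows = 1 → strictly diagonally dominant (convergence guaranteed)

1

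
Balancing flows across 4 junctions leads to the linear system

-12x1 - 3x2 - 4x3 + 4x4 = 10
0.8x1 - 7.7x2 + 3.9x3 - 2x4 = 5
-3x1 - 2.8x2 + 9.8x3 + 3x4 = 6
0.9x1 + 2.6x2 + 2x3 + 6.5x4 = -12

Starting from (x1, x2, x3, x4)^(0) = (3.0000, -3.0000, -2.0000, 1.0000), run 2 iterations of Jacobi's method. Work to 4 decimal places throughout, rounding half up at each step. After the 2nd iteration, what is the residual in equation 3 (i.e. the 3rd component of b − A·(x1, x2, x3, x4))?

Iteration 1:
  x1 = (10 - (-3)·-3.0000 - (-4)·-2.0000 - (4)·1.0000) / (-12) = 0.9167
  x2 = (5 - (0.8)·3.0000 - (3.9)·-2.0000 - (-2)·1.0000) / (-7.7) = -1.6104
  x3 = (6 - (-3)·3.0000 - (-2.8)·-3.0000 - (3)·1.0000) / (9.8) = 0.3673
  x4 = (-12 - (0.9)·3.0000 - (2.6)·-3.0000 - (2)·-2.0000) / (6.5) = -0.4462
Iteration 2:
  x1 = (10 - (-3)·-1.6104 - (-4)·0.3673 - (4)·-0.4462) / (-12) = -0.7019
  x2 = (5 - (0.8)·0.9167 - (3.9)·0.3673 - (-2)·-0.4462) / (-7.7) = -0.2522
  x3 = (6 - (-3)·0.9167 - (-2.8)·-1.6104 - (3)·-0.4462) / (9.8) = 0.5693
  x4 = (-12 - (0.9)·0.9167 - (2.6)·-1.6104 - (2)·0.3673) / (6.5) = -1.4419
Residual b − A·x = (8.8654, -1.4845, 1.9347, -2.4788)

1.9347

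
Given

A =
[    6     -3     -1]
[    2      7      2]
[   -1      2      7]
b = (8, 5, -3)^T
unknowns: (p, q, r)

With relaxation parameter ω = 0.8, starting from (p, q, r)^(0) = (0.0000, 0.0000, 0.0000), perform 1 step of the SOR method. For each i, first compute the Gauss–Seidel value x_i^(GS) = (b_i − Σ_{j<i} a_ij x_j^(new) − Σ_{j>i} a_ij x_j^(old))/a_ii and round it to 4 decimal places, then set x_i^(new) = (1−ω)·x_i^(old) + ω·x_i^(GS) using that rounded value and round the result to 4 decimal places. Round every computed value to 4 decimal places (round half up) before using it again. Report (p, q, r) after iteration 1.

(1.0666, 0.3276, -0.2958)

Iteration 1:
  p: GS value = (8 - (-3)·0.0000 - (-1)·0.0000) / (6) = 1.3333;  p ← (1−ω)·0.0000 + ω·1.3333 = 1.0666
  q: GS value = (5 - (2)·1.0666 - (2)·0.0000) / (7) = 0.4095;  q ← (1−ω)·0.0000 + ω·0.4095 = 0.3276
  r: GS value = (-3 - (-1)·1.0666 - (2)·0.3276) / (7) = -0.3698;  r ← (1−ω)·0.0000 + ω·-0.3698 = -0.2958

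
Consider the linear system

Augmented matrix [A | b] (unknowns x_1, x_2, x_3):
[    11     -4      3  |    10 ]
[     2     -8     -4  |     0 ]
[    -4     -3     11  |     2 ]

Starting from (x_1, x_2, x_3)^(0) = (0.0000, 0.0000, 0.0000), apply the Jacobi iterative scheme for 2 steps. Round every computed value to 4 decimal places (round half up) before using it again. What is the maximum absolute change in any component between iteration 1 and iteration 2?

Iteration 1:
  x_1 = (10 - (-4)·0.0000 - (3)·0.0000) / (11) = 0.9091
  x_2 = (0 - (2)·0.0000 - (-4)·0.0000) / (-8) = 0.0000
  x_3 = (2 - (-4)·0.0000 - (-3)·0.0000) / (11) = 0.1818
Iteration 2:
  x_1 = (10 - (-4)·0.0000 - (3)·0.1818) / (11) = 0.8595
  x_2 = (0 - (2)·0.9091 - (-4)·0.1818) / (-8) = 0.1364
  x_3 = (2 - (-4)·0.9091 - (-3)·0.0000) / (11) = 0.5124
Change: (-0.0496, 0.1364, 0.3306) → max |·| = 0.3306

0.3306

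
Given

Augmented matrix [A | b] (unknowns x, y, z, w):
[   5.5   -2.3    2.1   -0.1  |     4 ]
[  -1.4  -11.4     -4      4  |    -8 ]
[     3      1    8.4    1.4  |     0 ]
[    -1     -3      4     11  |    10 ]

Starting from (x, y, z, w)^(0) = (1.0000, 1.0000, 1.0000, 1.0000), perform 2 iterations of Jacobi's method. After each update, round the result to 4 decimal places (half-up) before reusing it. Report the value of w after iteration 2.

Iteration 1:
  x = (4 - (-2.3)·1.0000 - (2.1)·1.0000 - (-0.1)·1.0000) / (5.5) = 0.7818
  y = (-8 - (-1.4)·1.0000 - (-4)·1.0000 - (4)·1.0000) / (-11.4) = 0.5789
  z = (0 - (3)·1.0000 - (1)·1.0000 - (1.4)·1.0000) / (8.4) = -0.6429
  w = (10 - (-1)·1.0000 - (-3)·1.0000 - (4)·1.0000) / (11) = 0.9091
Iteration 2:
  x = (4 - (-2.3)·0.5789 - (2.1)·-0.6429 - (-0.1)·0.9091) / (5.5) = 1.2314
  y = (-8 - (-1.4)·0.7818 - (-4)·-0.6429 - (4)·0.9091) / (-11.4) = 1.1503
  z = (0 - (3)·0.7818 - (1)·0.5789 - (1.4)·0.9091) / (8.4) = -0.4996
  w = (10 - (-1)·0.7818 - (-3)·0.5789 - (4)·-0.6429) / (11) = 1.3718

1.3718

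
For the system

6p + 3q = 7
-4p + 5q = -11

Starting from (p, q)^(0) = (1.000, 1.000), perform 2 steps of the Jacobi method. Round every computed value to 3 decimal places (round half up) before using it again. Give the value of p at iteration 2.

Iteration 1:
  p = (7 - (3)·1.000) / (6) = 0.667
  q = (-11 - (-4)·1.000) / (5) = -1.400
Iteration 2:
  p = (7 - (3)·-1.400) / (6) = 1.867
  q = (-11 - (-4)·0.667) / (5) = -1.666

1.867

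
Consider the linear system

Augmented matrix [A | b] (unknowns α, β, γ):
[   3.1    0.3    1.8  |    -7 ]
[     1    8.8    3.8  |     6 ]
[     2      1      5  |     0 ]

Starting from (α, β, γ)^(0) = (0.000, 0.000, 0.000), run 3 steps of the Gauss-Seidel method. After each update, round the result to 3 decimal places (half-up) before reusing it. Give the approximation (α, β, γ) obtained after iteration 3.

(-2.887, 0.591, 1.037)

Iteration 1:
  α = (-7 - (0.3)·0.000 - (1.8)·0.000) / (3.1) = -2.258
  β = (6 - (1)·-2.258 - (3.8)·0.000) / (8.8) = 0.938
  γ = (0 - (2)·-2.258 - (1)·0.938) / (5) = 0.716
Iteration 2:
  α = (-7 - (0.3)·0.938 - (1.8)·0.716) / (3.1) = -2.765
  β = (6 - (1)·-2.765 - (3.8)·0.716) / (8.8) = 0.687
  γ = (0 - (2)·-2.765 - (1)·0.687) / (5) = 0.969
Iteration 3:
  α = (-7 - (0.3)·0.687 - (1.8)·0.969) / (3.1) = -2.887
  β = (6 - (1)·-2.887 - (3.8)·0.969) / (8.8) = 0.591
  γ = (0 - (2)·-2.887 - (1)·0.591) / (5) = 1.037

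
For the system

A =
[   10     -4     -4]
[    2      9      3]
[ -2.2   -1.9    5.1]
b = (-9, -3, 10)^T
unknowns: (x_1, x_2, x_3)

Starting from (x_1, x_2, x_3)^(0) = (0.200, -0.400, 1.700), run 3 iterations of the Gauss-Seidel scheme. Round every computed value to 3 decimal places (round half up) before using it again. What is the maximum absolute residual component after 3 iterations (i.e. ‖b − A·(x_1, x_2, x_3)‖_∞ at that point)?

0.128

Iteration 1:
  x_1 = (-9 - (-4)·-0.400 - (-4)·1.700) / (10) = -0.380
  x_2 = (-3 - (2)·-0.380 - (3)·1.700) / (9) = -0.816
  x_3 = (10 - (-2.2)·-0.380 - (-1.9)·-0.816) / (5.1) = 1.493
Iteration 2:
  x_1 = (-9 - (-4)·-0.816 - (-4)·1.493) / (10) = -0.629
  x_2 = (-3 - (2)·-0.629 - (3)·1.493) / (9) = -0.691
  x_3 = (10 - (-2.2)·-0.629 - (-1.9)·-0.691) / (5.1) = 1.432
Iteration 3:
  x_1 = (-9 - (-4)·-0.691 - (-4)·1.432) / (10) = -0.604
  x_2 = (-3 - (2)·-0.604 - (3)·1.432) / (9) = -0.676
  x_3 = (10 - (-2.2)·-0.604 - (-1.9)·-0.676) / (5.1) = 1.448
Residual b − A·x = (0.128, -0.052, 0.002); ∞-norm = 0.128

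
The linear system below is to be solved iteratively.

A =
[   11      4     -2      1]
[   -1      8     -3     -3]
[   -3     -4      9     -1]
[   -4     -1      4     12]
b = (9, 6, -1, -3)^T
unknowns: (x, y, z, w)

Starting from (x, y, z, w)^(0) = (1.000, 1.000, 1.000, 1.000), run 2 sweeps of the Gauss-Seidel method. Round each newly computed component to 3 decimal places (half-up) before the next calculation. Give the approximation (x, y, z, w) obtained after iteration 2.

Iteration 1:
  x = (9 - (4)·1.000 - (-2)·1.000 - (1)·1.000) / (11) = 0.545
  y = (6 - (-1)·0.545 - (-3)·1.000 - (-3)·1.000) / (8) = 1.568
  z = (-1 - (-3)·0.545 - (-4)·1.568 - (-1)·1.000) / (9) = 0.879
  w = (-3 - (-4)·0.545 - (-1)·1.568 - (4)·0.879) / (12) = -0.231
Iteration 2:
  x = (9 - (4)·1.568 - (-2)·0.879 - (1)·-0.231) / (11) = 0.429
  y = (6 - (-1)·0.429 - (-3)·0.879 - (-3)·-0.231) / (8) = 1.047
  z = (-1 - (-3)·0.429 - (-4)·1.047 - (-1)·-0.231) / (9) = 0.472
  w = (-3 - (-4)·0.429 - (-1)·1.047 - (4)·0.472) / (12) = -0.177

(0.429, 1.047, 0.472, -0.177)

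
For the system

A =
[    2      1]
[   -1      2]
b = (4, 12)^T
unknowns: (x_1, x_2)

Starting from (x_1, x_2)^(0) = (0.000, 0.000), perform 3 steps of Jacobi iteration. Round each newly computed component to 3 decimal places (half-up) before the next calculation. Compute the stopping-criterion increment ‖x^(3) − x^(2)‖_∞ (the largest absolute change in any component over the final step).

1.500

Iteration 1:
  x_1 = (4 - (1)·0.000) / (2) = 2.000
  x_2 = (12 - (-1)·0.000) / (2) = 6.000
Iteration 2:
  x_1 = (4 - (1)·6.000) / (2) = -1.000
  x_2 = (12 - (-1)·2.000) / (2) = 7.000
Iteration 3:
  x_1 = (4 - (1)·7.000) / (2) = -1.500
  x_2 = (12 - (-1)·-1.000) / (2) = 5.500
Change: (-0.500, -1.500) → max |·| = 1.500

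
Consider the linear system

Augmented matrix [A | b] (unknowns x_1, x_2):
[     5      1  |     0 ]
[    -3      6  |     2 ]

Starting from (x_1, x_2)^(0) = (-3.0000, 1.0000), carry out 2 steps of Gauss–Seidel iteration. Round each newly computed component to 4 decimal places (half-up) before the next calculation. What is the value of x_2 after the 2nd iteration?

0.3100

Iteration 1:
  x_1 = (0 - (1)·1.0000) / (5) = -0.2000
  x_2 = (2 - (-3)·-0.2000) / (6) = 0.2333
Iteration 2:
  x_1 = (0 - (1)·0.2333) / (5) = -0.0467
  x_2 = (2 - (-3)·-0.0467) / (6) = 0.3100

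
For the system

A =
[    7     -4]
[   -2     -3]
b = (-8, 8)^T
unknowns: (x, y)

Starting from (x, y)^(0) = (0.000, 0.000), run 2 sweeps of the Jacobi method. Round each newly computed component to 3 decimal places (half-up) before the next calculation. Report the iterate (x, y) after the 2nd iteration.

(-2.667, -1.905)

Iteration 1:
  x = (-8 - (-4)·0.000) / (7) = -1.143
  y = (8 - (-2)·0.000) / (-3) = -2.667
Iteration 2:
  x = (-8 - (-4)·-2.667) / (7) = -2.667
  y = (8 - (-2)·-1.143) / (-3) = -1.905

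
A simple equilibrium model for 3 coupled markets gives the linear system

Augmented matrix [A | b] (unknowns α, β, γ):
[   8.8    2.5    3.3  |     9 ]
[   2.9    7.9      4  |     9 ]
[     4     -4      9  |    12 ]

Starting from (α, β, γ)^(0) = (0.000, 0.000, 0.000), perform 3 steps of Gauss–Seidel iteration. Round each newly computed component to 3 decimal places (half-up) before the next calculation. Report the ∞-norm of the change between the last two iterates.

Iteration 1:
  α = (9 - (2.5)·0.000 - (3.3)·0.000) / (8.8) = 1.023
  β = (9 - (2.9)·1.023 - (4)·0.000) / (7.9) = 0.764
  γ = (12 - (4)·1.023 - (-4)·0.764) / (9) = 1.218
Iteration 2:
  α = (9 - (2.5)·0.764 - (3.3)·1.218) / (8.8) = 0.349
  β = (9 - (2.9)·0.349 - (4)·1.218) / (7.9) = 0.394
  γ = (12 - (4)·0.349 - (-4)·0.394) / (9) = 1.353
Iteration 3:
  α = (9 - (2.5)·0.394 - (3.3)·1.353) / (8.8) = 0.403
  β = (9 - (2.9)·0.403 - (4)·1.353) / (7.9) = 0.306
  γ = (12 - (4)·0.403 - (-4)·0.306) / (9) = 1.290
Change: (0.054, -0.088, -0.063) → max |·| = 0.088

0.088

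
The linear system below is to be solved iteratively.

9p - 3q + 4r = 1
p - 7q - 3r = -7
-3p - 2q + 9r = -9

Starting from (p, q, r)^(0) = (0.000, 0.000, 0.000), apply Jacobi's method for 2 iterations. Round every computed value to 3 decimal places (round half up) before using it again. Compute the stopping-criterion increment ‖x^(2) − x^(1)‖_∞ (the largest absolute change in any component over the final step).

Iteration 1:
  p = (1 - (-3)·0.000 - (4)·0.000) / (9) = 0.111
  q = (-7 - (1)·0.000 - (-3)·0.000) / (-7) = 1.000
  r = (-9 - (-3)·0.000 - (-2)·0.000) / (9) = -1.000
Iteration 2:
  p = (1 - (-3)·1.000 - (4)·-1.000) / (9) = 0.889
  q = (-7 - (1)·0.111 - (-3)·-1.000) / (-7) = 1.444
  r = (-9 - (-3)·0.111 - (-2)·1.000) / (9) = -0.741
Change: (0.778, 0.444, 0.259) → max |·| = 0.778

0.778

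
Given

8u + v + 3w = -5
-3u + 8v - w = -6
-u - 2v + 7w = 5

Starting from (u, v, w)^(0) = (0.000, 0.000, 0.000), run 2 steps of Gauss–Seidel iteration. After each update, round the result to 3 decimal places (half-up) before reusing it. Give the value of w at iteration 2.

0.354

Iteration 1:
  u = (-5 - (1)·0.000 - (3)·0.000) / (8) = -0.625
  v = (-6 - (-3)·-0.625 - (-1)·0.000) / (8) = -0.984
  w = (5 - (-1)·-0.625 - (-2)·-0.984) / (7) = 0.344
Iteration 2:
  u = (-5 - (1)·-0.984 - (3)·0.344) / (8) = -0.631
  v = (-6 - (-3)·-0.631 - (-1)·0.344) / (8) = -0.944
  w = (5 - (-1)·-0.631 - (-2)·-0.944) / (7) = 0.354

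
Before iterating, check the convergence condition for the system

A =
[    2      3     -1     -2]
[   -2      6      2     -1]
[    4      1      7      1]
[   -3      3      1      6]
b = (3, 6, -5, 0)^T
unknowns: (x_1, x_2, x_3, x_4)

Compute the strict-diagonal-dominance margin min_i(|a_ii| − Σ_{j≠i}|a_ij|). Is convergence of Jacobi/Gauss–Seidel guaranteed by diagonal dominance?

-4

row 1: |2| − (3+1+2) = -4
row 2: |6| − (2+2+1) = 1
row 3: |7| − (4+1+1) = 1
row 4: |6| − (3+3+1) = -1
minimum over rows = -4 → not strictly diagonally dominant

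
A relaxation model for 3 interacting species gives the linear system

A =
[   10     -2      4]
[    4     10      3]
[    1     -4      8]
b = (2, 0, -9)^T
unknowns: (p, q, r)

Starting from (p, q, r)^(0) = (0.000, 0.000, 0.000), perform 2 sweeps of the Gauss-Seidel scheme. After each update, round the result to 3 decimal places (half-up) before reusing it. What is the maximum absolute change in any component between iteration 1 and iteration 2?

Iteration 1:
  p = (2 - (-2)·0.000 - (4)·0.000) / (10) = 0.200
  q = (0 - (4)·0.200 - (3)·0.000) / (10) = -0.080
  r = (-9 - (1)·0.200 - (-4)·-0.080) / (8) = -1.190
Iteration 2:
  p = (2 - (-2)·-0.080 - (4)·-1.190) / (10) = 0.660
  q = (0 - (4)·0.660 - (3)·-1.190) / (10) = 0.093
  r = (-9 - (1)·0.660 - (-4)·0.093) / (8) = -1.161
Change: (0.460, 0.173, 0.029) → max |·| = 0.460

0.460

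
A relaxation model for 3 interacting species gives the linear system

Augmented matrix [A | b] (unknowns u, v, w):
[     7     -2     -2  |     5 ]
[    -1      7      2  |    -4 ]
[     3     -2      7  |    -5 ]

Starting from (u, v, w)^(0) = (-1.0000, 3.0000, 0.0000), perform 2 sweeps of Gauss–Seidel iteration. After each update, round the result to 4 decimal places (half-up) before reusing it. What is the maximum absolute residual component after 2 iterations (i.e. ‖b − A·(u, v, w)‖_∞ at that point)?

1.7691

Iteration 1:
  u = (5 - (-2)·3.0000 - (-2)·0.0000) / (7) = 1.5714
  v = (-4 - (-1)·1.5714 - (2)·0.0000) / (7) = -0.3469
  w = (-5 - (3)·1.5714 - (-2)·-0.3469) / (7) = -1.4869
Iteration 2:
  u = (5 - (-2)·-0.3469 - (-2)·-1.4869) / (7) = 0.1903
  v = (-4 - (-1)·0.1903 - (2)·-1.4869) / (7) = -0.1194
  w = (-5 - (3)·0.1903 - (-2)·-0.1194) / (7) = -0.8300
Residual b − A·x = (1.7691, -1.3139, 0.0003); ∞-norm = 1.7691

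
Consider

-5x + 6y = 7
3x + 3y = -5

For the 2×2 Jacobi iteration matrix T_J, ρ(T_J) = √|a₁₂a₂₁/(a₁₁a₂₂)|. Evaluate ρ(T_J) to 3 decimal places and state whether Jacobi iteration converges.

a₁₂a₂₁/(a₁₁a₂₂) = (6)·(3) / ((-5)·(3)) = -1.200000
ρ = √|-1.200000| = √1.200000 = 1.095
ρ > 1, so Jacobi diverges

1.095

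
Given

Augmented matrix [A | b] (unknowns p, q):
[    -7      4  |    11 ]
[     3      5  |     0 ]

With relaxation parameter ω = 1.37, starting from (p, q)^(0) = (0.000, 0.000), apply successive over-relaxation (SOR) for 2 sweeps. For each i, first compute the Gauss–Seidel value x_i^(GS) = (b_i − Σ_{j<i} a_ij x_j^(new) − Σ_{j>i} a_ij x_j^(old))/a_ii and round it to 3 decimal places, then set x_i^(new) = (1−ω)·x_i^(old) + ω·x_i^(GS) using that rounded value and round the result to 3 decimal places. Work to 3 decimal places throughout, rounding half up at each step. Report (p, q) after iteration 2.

Iteration 1:
  p: GS value = (11 - (4)·0.000) / (-7) = -1.571;  p ← (1−ω)·0.000 + ω·-1.571 = -2.152
  q: GS value = (0 - (3)·-2.152) / (5) = 1.291;  q ← (1−ω)·0.000 + ω·1.291 = 1.769
Iteration 2:
  p: GS value = (11 - (4)·1.769) / (-7) = -0.561;  p ← (1−ω)·-2.152 + ω·-0.561 = 0.028
  q: GS value = (0 - (3)·0.028) / (5) = -0.017;  q ← (1−ω)·1.769 + ω·-0.017 = -0.678

(0.028, -0.678)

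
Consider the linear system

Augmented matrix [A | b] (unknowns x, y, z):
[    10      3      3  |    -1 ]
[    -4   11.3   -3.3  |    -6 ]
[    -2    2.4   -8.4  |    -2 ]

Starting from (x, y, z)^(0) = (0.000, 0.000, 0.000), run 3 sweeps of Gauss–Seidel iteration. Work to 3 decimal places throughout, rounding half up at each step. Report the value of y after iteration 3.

-0.498

Iteration 1:
  x = (-1 - (3)·0.000 - (3)·0.000) / (10) = -0.100
  y = (-6 - (-4)·-0.100 - (-3.3)·0.000) / (11.3) = -0.566
  z = (-2 - (-2)·-0.100 - (2.4)·-0.566) / (-8.4) = 0.100
Iteration 2:
  x = (-1 - (3)·-0.566 - (3)·0.100) / (10) = 0.040
  y = (-6 - (-4)·0.040 - (-3.3)·0.100) / (11.3) = -0.488
  z = (-2 - (-2)·0.040 - (2.4)·-0.488) / (-8.4) = 0.089
Iteration 3:
  x = (-1 - (3)·-0.488 - (3)·0.089) / (10) = 0.020
  y = (-6 - (-4)·0.020 - (-3.3)·0.089) / (11.3) = -0.498
  z = (-2 - (-2)·0.020 - (2.4)·-0.498) / (-8.4) = 0.091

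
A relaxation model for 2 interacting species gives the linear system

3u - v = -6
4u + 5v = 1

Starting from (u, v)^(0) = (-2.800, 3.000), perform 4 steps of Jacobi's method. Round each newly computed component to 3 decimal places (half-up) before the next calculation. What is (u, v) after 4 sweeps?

Iteration 1:
  u = (-6 - (-1)·3.000) / (3) = -1.000
  v = (1 - (4)·-2.800) / (5) = 2.440
Iteration 2:
  u = (-6 - (-1)·2.440) / (3) = -1.187
  v = (1 - (4)·-1.000) / (5) = 1.000
Iteration 3:
  u = (-6 - (-1)·1.000) / (3) = -1.667
  v = (1 - (4)·-1.187) / (5) = 1.150
Iteration 4:
  u = (-6 - (-1)·1.150) / (3) = -1.617
  v = (1 - (4)·-1.667) / (5) = 1.534

(-1.617, 1.534)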